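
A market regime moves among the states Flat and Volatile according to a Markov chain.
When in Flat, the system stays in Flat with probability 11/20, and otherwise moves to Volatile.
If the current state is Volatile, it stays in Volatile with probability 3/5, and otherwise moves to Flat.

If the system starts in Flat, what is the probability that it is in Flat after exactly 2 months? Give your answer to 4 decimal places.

0.4825

Sum over the intermediate state after 1 month:
P = P(Flat→Flat)·P(Flat→Flat) + P(Flat→Volatile)·P(Volatile→Flat)
  = 0.55×0.55 + 0.45×0.4
  = 0.3025 + 0.1800 = 0.4825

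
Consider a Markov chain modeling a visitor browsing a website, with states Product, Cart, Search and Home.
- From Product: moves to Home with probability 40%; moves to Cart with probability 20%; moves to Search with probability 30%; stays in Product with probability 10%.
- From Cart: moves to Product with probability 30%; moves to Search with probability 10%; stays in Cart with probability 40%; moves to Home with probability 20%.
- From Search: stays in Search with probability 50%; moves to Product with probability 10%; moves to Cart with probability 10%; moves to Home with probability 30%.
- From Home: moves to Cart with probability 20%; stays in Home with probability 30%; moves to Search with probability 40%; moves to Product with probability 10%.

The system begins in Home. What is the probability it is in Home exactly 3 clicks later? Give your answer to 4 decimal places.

Propagate the distribution vector 3 clicks from Home.
After 0 clicks: (0.0000, 0.0000, 0.0000, 1.0000)
After 1 click: (0.1000, 0.2000, 0.4000, 0.3000)
After 2 clicks: (0.1400, 0.2000, 0.3700, 0.2900)
After 3 clicks: (0.1400, 0.2030, 0.3630, 0.2940)
P(in Home after 3 clicks) = 0.2940

0.2940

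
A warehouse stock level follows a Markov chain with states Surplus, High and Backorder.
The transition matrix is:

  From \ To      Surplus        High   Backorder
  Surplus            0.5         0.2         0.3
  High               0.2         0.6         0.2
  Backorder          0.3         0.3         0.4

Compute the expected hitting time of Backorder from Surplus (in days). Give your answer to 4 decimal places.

Let t(s) be the expected number of days to first reach Backorder from state s, with t(Backorder) = 0. Conditioning on the first day:
t(Surplus) = 1 + 0.5·t(Surplus) + 0.2·t(High)
t(High) = 1 + 0.2·t(Surplus) + 0.6·t(High)
Solving: t(Surplus) = 3.7500, t(High) = 4.3750.
Expected days from Surplus to Backorder: 3.7500.

3.7500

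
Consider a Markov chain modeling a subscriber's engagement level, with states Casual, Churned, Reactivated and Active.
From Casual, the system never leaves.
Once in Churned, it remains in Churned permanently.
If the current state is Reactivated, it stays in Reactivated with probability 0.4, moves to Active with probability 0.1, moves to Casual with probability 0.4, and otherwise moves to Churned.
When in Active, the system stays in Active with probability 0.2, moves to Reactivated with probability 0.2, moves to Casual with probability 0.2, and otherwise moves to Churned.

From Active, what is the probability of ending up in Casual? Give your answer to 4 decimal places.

Let h(s) be the probability of absorption at Casual starting from transient state s. Then h(Casual) = 1 and h(Churned) = 0. By first-step analysis:
h(Reactivated) = 0.4·1 + 0.1·0 + 0.4·h(Reactivated) + 0.1·h(Active)
h(Active) = 0.2·1 + 0.4·0 + 0.2·h(Reactivated) + 0.2·h(Active)
Solving: h(Reactivated) = 0.7391, h(Active) = 0.4348.
Starting from Active, the probability is 0.4348.

0.4348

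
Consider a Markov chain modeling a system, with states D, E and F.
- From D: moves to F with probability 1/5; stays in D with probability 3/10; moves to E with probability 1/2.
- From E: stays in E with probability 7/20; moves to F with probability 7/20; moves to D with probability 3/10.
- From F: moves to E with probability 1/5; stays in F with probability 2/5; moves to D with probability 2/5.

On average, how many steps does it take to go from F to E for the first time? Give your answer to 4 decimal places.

3.2353

Let t(s) be the expected number of steps to first reach E from state s, with t(E) = 0. Conditioning on the first step:
t(D) = 1 + 0.3·t(D) + 0.2·t(F)
t(F) = 1 + 0.4·t(D) + 0.4·t(F)
Solving: t(D) = 2.3529, t(F) = 3.2353.
Expected steps from F to E: 3.2353.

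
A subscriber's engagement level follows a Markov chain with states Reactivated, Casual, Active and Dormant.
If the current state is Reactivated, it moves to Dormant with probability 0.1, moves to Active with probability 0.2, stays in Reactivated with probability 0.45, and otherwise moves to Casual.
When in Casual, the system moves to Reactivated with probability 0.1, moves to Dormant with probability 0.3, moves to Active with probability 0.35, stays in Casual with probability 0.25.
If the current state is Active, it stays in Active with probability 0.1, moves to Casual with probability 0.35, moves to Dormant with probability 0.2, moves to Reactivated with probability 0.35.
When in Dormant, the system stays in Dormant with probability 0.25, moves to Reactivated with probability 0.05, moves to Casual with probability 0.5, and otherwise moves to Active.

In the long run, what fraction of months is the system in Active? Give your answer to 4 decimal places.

0.2265

Let the stationary distribution be π with π = πP and π_1 + π_2 + π_3 + π_4 = 1.
π_1 = 0.45·π_1 + 0.1·π_2 + 0.35·π_3 + 0.05·π_4
π_2 = 0.25·π_1 + 0.25·π_2 + 0.35·π_3 + 0.5·π_4
π_3 = 0.2·π_1 + 0.35·π_2 + 0.1·π_3 + 0.2·π_4
Solving with the normalization constraint gives π = (0.2239, 0.3280, 0.2265, 0.2215).
So the stationary probability of Active is 0.2265.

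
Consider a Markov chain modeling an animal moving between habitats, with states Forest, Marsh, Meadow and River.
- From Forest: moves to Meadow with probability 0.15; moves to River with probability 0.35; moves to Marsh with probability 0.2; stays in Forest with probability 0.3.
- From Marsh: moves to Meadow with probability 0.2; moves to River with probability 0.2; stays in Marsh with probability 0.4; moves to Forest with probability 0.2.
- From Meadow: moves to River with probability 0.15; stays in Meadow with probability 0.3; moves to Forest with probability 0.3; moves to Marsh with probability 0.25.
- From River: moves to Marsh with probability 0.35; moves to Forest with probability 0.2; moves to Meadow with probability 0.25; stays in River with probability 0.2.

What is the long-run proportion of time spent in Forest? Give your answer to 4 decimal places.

Let the stationary distribution be π with π = πP and π_1 + π_2 + π_3 + π_4 = 1.
π_1 = 0.3·π_1 + 0.2·π_2 + 0.3·π_3 + 0.2·π_4
π_2 = 0.2·π_1 + 0.4·π_2 + 0.25·π_3 + 0.35·π_4
π_3 = 0.15·π_1 + 0.2·π_2 + 0.3·π_3 + 0.25·π_4
Solving with the normalization constraint gives π = (0.2468, 0.3062, 0.2211, 0.2260).
So the stationary probability of Forest is 0.2468.

0.2468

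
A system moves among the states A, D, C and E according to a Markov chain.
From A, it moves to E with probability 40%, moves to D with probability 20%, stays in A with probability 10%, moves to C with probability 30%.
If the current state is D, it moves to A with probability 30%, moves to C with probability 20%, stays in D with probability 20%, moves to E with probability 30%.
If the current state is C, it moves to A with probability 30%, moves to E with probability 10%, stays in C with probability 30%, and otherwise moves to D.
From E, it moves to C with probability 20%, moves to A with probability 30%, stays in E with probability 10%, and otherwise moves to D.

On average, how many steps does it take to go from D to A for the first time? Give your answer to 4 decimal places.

3.3333

Let t(s) be the expected number of steps to first reach A from state s, with t(A) = 0. Conditioning on the first step:
t(D) = 1 + 0.2·t(D) + 0.2·t(C) + 0.3·t(E)
t(C) = 1 + 0.3·t(D) + 0.3·t(C) + 0.1·t(E)
t(E) = 1 + 0.4·t(D) + 0.2·t(C) + 0.1·t(E)
Solving: t(D) = 3.3333, t(C) = 3.3333, t(E) = 3.3333.
Expected steps from D to A: 3.3333.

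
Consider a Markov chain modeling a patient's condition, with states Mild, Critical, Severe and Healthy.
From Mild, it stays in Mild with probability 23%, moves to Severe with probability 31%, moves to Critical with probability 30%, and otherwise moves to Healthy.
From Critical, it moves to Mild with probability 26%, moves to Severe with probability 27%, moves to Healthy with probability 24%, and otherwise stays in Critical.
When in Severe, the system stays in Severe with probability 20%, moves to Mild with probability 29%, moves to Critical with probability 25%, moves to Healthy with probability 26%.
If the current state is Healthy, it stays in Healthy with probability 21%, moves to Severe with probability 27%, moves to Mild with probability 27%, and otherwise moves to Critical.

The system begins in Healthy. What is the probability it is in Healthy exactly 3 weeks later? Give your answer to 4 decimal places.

0.2177

Propagate the distribution vector 3 weeks from Healthy.
After 0 weeks: (0.0000, 0.0000, 0.0000, 1.0000)
After 1 week: (0.2700, 0.2500, 0.2700, 0.2100)
After 2 weeks: (0.2621, 0.2585, 0.2619, 0.2175)
After 3 weeks: (0.2622, 0.2579, 0.2622, 0.2177)
P(in Healthy after 3 weeks) = 0.2177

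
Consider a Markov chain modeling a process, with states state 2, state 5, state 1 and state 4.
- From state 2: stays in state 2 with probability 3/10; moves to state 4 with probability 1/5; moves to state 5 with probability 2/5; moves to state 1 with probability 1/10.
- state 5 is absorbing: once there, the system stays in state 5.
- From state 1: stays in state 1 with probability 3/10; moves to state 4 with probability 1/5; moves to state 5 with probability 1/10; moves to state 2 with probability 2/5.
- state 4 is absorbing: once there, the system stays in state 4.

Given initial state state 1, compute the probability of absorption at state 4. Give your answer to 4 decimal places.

0.4889

Let h(s) be the probability of absorption at state 4 starting from transient state s. Then h(state 4) = 1 and h(state 5) = 0. By first-step analysis:
h(state 2) = 0.3·h(state 2) + 0.4·0 + 0.1·h(state 1) + 0.2·1
h(state 1) = 0.4·h(state 2) + 0.1·0 + 0.3·h(state 1) + 0.2·1
Solving: h(state 2) = 0.3556, h(state 1) = 0.4889.
Starting from state 1, the probability is 0.4889.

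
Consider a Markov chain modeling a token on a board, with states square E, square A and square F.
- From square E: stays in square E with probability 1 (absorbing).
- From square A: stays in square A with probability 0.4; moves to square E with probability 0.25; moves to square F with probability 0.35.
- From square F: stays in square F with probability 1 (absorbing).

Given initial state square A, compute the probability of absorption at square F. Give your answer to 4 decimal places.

0.5833

Let h(s) be the probability of absorption at square F starting from transient state s. Then h(square F) = 1 and h(square E) = 0. By first-step analysis:
h(square A) = 0.25·0 + 0.4·h(square A) + 0.35·1
Solving: h(square A) = 0.5833.
Starting from square A, the probability is 0.5833.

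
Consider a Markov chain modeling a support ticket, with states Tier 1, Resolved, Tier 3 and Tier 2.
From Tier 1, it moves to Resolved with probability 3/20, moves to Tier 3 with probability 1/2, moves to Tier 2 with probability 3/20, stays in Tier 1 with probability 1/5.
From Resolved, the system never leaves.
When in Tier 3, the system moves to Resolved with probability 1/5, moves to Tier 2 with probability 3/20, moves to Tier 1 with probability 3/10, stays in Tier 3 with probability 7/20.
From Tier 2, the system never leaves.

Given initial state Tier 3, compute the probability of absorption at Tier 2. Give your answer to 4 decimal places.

0.4459

Let h(s) be the probability of absorption at Tier 2 starting from transient state s. Then h(Tier 2) = 1 and h(Resolved) = 0. By first-step analysis:
h(Tier 1) = 0.2·h(Tier 1) + 0.15·0 + 0.5·h(Tier 3) + 0.15·1
h(Tier 3) = 0.3·h(Tier 1) + 0.2·0 + 0.35·h(Tier 3) + 0.15·1
Solving: h(Tier 1) = 0.4662, h(Tier 3) = 0.4459.
Starting from Tier 3, the probability is 0.4459.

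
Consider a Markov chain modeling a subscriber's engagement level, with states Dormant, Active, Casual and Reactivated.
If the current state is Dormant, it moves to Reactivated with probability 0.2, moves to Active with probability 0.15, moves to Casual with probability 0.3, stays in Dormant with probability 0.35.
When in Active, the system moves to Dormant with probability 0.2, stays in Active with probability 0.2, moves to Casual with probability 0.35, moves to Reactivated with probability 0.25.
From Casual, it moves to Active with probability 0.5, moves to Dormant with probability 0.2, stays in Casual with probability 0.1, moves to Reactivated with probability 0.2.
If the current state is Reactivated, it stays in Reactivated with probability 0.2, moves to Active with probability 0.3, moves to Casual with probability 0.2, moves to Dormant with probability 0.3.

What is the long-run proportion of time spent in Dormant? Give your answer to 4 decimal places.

0.2605

Let the stationary distribution be π with π = πP and π_1 + π_2 + π_3 + π_4 = 1.
π_1 = 0.35·π_1 + 0.2·π_2 + 0.2·π_3 + 0.3·π_4
π_2 = 0.15·π_1 + 0.2·π_2 + 0.5·π_3 + 0.3·π_4
π_3 = 0.3·π_1 + 0.35·π_2 + 0.1·π_3 + 0.2·π_4
Solving with the normalization constraint gives π = (0.2605, 0.2816, 0.2439, 0.2141).
So the stationary probability of Dormant is 0.2605.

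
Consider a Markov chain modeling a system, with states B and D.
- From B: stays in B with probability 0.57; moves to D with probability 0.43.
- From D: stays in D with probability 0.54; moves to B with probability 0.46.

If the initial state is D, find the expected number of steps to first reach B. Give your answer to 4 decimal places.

2.1739

Let t(s) be the expected number of steps to first reach B from state s, with t(B) = 0. Conditioning on the first step:
t(D) = 1 + 0.54·t(D)
Solving: t(D) = 2.1739.
Expected steps from D to B: 2.1739.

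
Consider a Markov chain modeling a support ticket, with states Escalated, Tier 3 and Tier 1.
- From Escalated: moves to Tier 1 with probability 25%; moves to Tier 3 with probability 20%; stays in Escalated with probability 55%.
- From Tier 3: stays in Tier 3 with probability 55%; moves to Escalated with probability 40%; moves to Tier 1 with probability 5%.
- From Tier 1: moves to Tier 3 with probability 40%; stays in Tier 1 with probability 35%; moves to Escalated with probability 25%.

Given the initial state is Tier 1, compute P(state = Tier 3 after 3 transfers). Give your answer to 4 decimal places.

Propagate the distribution vector 3 transfers from Tier 1.
After 0 transfers: (0.0000, 0.0000, 1.0000)
After 1 transfer: (0.2500, 0.4000, 0.3500)
After 2 transfers: (0.3850, 0.4100, 0.2050)
After 3 transfers: (0.4270, 0.3845, 0.1885)
P(in Tier 3 after 3 transfers) = 0.3845

0.3845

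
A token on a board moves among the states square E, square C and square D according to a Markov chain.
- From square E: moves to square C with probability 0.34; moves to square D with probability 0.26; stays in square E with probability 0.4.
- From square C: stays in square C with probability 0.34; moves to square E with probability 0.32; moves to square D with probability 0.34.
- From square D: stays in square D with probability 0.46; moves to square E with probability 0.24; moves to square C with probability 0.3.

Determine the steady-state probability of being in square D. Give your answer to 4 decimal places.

0.3576

Let the stationary distribution be π with π = πP and π_1 + π_2 + π_3 = 1.
π_1 = 0.4·π_1 + 0.32·π_2 + 0.24·π_3
π_2 = 0.34·π_1 + 0.34·π_2 + 0.3·π_3
Solving with the normalization constraint gives π = (0.3167, 0.3257, 0.3576).
So the stationary probability of square D is 0.3576.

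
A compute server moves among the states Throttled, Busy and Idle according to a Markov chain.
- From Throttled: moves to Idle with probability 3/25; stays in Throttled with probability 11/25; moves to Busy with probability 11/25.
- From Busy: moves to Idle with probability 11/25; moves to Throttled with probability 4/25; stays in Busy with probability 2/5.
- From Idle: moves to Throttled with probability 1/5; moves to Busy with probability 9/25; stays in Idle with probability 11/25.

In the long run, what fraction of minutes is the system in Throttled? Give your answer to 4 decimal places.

Let the stationary distribution be π with π = πP and π_1 + π_2 + π_3 = 1.
π_1 = 0.44·π_1 + 0.16·π_2 + 0.2·π_3
π_2 = 0.44·π_1 + 0.4·π_2 + 0.36·π_3
Solving with the normalization constraint gives π = (0.2424, 0.3952, 0.3624).
So the stationary probability of Throttled is 0.2424.

0.2424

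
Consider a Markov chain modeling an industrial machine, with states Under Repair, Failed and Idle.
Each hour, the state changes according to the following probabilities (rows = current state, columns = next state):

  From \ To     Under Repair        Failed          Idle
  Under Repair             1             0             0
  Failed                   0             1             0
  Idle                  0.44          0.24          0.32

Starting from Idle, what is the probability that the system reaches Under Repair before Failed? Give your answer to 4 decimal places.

Let h(s) be the probability of absorption at Under Repair starting from transient state s. Then h(Under Repair) = 1 and h(Failed) = 0. By first-step analysis:
h(Idle) = 0.44·1 + 0.24·0 + 0.32·h(Idle)
Solving: h(Idle) = 0.6471.
Starting from Idle, the probability is 0.6471.

0.6471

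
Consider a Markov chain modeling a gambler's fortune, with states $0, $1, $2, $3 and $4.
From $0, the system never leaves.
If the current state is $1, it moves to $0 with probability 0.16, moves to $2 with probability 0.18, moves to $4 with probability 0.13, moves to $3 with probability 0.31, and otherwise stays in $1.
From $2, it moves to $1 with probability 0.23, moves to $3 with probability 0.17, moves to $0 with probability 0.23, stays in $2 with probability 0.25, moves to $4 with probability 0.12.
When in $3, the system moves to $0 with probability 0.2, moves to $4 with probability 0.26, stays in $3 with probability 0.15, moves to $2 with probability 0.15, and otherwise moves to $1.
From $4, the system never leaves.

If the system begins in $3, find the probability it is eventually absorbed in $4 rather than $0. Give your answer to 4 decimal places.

Let h(s) be the probability of absorption at $4 starting from transient state s. Then h($4) = 1 and h($0) = 0. By first-step analysis:
h($1) = 0.16·0 + 0.22·h($1) + 0.18·h($2) + 0.31·h($3) + 0.13·1
h($2) = 0.23·0 + 0.23·h($1) + 0.25·h($2) + 0.17·h($3) + 0.12·1
h($3) = 0.2·0 + 0.24·h($1) + 0.15·h($2) + 0.15·h($3) + 0.26·1
Solving: h($1) = 0.4667, h($2) = 0.4191, h($3) = 0.5116.
Starting from $3, the probability is 0.5116.

0.5116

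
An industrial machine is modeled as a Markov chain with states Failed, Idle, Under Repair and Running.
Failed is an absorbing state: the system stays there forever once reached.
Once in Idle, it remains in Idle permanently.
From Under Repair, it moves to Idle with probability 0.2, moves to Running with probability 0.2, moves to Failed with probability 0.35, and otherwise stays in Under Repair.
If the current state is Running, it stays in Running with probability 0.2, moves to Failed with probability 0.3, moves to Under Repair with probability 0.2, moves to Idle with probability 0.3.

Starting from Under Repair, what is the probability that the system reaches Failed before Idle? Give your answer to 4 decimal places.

Let h(s) be the probability of absorption at Failed starting from transient state s. Then h(Failed) = 1 and h(Idle) = 0. By first-step analysis:
h(Under Repair) = 0.35·1 + 0.2·0 + 0.25·h(Under Repair) + 0.2·h(Running)
h(Running) = 0.3·1 + 0.3·0 + 0.2·h(Under Repair) + 0.2·h(Running)
Solving: h(Under Repair) = 0.6071, h(Running) = 0.5268.
Starting from Under Repair, the probability is 0.6071.

0.6071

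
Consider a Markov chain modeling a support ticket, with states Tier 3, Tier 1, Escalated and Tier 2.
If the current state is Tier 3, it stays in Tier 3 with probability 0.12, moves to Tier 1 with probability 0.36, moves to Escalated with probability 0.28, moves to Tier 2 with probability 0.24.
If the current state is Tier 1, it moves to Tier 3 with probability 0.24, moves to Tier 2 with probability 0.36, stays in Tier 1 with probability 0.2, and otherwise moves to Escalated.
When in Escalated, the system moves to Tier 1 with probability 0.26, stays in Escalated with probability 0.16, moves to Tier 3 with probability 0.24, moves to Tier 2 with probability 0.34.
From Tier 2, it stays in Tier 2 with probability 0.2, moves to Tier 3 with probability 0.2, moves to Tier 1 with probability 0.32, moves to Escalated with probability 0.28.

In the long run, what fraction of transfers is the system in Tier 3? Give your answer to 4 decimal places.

0.2041

Let the stationary distribution be π with π = πP and π_1 + π_2 + π_3 + π_4 = 1.
π_1 = 0.12·π_1 + 0.24·π_2 + 0.24·π_3 + 0.2·π_4
π_2 = 0.36·π_1 + 0.2·π_2 + 0.26·π_3 + 0.32·π_4
π_3 = 0.28·π_1 + 0.2·π_2 + 0.16·π_3 + 0.28·π_4
Solving with the normalization constraint gives π = (0.2041, 0.2807, 0.2300, 0.2853).
So the stationary probability of Tier 3 is 0.2041.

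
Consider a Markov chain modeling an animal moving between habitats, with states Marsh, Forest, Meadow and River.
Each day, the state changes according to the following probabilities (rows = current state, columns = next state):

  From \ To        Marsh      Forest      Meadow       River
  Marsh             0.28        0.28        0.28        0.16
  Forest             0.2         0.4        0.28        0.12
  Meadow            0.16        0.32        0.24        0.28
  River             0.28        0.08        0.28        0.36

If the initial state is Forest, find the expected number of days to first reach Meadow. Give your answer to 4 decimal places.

3.5714

Let t(s) be the expected number of days to first reach Meadow from state s, with t(Meadow) = 0. Conditioning on the first day:
t(Marsh) = 1 + 0.28·t(Marsh) + 0.28·t(Forest) + 0.16·t(River)
t(Forest) = 1 + 0.2·t(Marsh) + 0.4·t(Forest) + 0.12·t(River)
t(River) = 1 + 0.28·t(Marsh) + 0.08·t(Forest) + 0.36·t(River)
Solving: t(Marsh) = 3.5714, t(Forest) = 3.5714, t(River) = 3.5714.
Expected days from Forest to Meadow: 3.5714.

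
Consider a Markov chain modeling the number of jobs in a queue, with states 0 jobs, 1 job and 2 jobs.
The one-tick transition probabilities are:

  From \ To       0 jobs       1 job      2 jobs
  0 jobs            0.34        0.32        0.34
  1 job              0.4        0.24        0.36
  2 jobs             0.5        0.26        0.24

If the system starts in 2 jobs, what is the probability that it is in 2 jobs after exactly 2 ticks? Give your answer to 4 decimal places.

0.3212

Sum over the intermediate state after 1 tick:
P = P(2 jobs→0 jobs)·P(0 jobs→2 jobs) + P(2 jobs→1 job)·P(1 job→2 jobs) + P(2 jobs→2 jobs)·P(2 jobs→2 jobs)
  = 0.5×0.34 + 0.26×0.36 + 0.24×0.24
  = 0.1700 + 0.0936 + 0.0576 = 0.3212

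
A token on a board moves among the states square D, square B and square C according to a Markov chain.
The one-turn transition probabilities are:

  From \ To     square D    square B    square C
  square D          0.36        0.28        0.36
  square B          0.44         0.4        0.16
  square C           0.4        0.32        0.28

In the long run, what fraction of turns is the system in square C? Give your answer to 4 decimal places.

0.2721

Let the stationary distribution be π with π = πP and π_1 + π_2 + π_3 = 1.
π_1 = 0.36·π_1 + 0.44·π_2 + 0.4·π_3
π_2 = 0.28·π_1 + 0.4·π_2 + 0.32·π_3
Solving with the normalization constraint gives π = (0.3973, 0.3306, 0.2721).
So the stationary probability of square C is 0.2721.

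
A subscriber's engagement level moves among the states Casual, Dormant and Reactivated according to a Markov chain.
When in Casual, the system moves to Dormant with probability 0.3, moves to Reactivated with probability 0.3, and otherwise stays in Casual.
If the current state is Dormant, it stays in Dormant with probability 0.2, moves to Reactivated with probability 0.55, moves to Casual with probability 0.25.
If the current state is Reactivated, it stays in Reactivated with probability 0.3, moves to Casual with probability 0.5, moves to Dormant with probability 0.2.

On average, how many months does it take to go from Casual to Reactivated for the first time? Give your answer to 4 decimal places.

Let t(s) be the expected number of months to first reach Reactivated from state s, with t(Reactivated) = 0. Conditioning on the first month:
t(Casual) = 1 + 0.4·t(Casual) + 0.3·t(Dormant)
t(Dormant) = 1 + 0.25·t(Casual) + 0.2·t(Dormant)
Solving: t(Casual) = 2.7160, t(Dormant) = 2.0988.
Expected months from Casual to Reactivated: 2.7160.

2.7160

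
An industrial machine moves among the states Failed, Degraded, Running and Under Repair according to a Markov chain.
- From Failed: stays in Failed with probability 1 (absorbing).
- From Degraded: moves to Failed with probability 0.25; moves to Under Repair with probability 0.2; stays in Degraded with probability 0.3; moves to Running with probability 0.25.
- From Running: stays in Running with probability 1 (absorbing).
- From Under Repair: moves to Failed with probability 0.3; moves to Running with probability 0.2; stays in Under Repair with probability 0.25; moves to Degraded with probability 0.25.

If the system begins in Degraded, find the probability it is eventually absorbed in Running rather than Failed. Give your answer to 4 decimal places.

0.4789

Let h(s) be the probability of absorption at Running starting from transient state s. Then h(Running) = 1 and h(Failed) = 0. By first-step analysis:
h(Degraded) = 0.25·0 + 0.3·h(Degraded) + 0.25·1 + 0.2·h(Under Repair)
h(Under Repair) = 0.3·0 + 0.25·h(Degraded) + 0.2·1 + 0.25·h(Under Repair)
Solving: h(Degraded) = 0.4789, h(Under Repair) = 0.4263.
Starting from Degraded, the probability is 0.4789.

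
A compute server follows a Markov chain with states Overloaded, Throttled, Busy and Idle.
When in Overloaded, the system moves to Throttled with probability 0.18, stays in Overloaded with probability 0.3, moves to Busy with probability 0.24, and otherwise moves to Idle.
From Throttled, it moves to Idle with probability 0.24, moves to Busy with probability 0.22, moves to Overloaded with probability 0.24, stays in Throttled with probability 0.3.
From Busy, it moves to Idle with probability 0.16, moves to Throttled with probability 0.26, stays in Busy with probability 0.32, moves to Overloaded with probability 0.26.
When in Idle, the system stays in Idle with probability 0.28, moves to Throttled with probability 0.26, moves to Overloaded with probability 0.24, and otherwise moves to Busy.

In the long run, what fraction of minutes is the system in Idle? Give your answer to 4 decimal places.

0.2400

Let the stationary distribution be π with π = πP and π_1 + π_2 + π_3 + π_4 = 1.
π_1 = 0.3·π_1 + 0.24·π_2 + 0.26·π_3 + 0.24·π_4
π_2 = 0.18·π_1 + 0.3·π_2 + 0.26·π_3 + 0.26·π_4
π_3 = 0.24·π_1 + 0.22·π_2 + 0.32·π_3 + 0.22·π_4
Solving with the normalization constraint gives π = (0.2606, 0.2491, 0.2502, 0.2400).
So the stationary probability of Idle is 0.2400.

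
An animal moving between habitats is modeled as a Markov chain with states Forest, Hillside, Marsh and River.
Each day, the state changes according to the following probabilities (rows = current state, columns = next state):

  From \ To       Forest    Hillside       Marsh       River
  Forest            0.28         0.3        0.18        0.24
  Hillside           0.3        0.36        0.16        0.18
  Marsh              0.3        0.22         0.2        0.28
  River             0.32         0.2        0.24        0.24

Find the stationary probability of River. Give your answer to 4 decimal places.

0.2310

Let the stationary distribution be π with π = πP and π_1 + π_2 + π_3 + π_4 = 1.
π_1 = 0.28·π_1 + 0.3·π_2 + 0.3·π_3 + 0.32·π_4
π_2 = 0.3·π_1 + 0.36·π_2 + 0.22·π_3 + 0.2·π_4
π_3 = 0.18·π_1 + 0.16·π_2 + 0.2·π_3 + 0.24·π_4
Solving with the normalization constraint gives π = (0.2986, 0.2782, 0.1921, 0.2310).
So the stationary probability of River is 0.2310.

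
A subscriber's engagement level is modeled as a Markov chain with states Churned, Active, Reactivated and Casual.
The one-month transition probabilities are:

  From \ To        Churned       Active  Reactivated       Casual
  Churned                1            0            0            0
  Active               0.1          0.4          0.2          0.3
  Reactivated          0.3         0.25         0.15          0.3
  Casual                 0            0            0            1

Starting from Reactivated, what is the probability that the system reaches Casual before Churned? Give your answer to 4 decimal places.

0.5543

Let h(s) be the probability of absorption at Casual starting from transient state s. Then h(Casual) = 1 and h(Churned) = 0. By first-step analysis:
h(Active) = 0.1·0 + 0.4·h(Active) + 0.2·h(Reactivated) + 0.3·1
h(Reactivated) = 0.3·0 + 0.25·h(Active) + 0.15·h(Reactivated) + 0.3·1
Solving: h(Active) = 0.6848, h(Reactivated) = 0.5543.
Starting from Reactivated, the probability is 0.5543.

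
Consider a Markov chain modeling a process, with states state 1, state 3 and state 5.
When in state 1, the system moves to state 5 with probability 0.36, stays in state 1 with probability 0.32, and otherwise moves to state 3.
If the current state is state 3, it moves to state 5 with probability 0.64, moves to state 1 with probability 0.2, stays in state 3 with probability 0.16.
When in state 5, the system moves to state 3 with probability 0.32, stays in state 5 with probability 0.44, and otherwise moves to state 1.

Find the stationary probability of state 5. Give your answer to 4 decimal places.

Let the stationary distribution be π with π = πP and π_1 + π_2 + π_3 = 1.
π_1 = 0.32·π_1 + 0.2·π_2 + 0.24·π_3
π_2 = 0.32·π_1 + 0.16·π_2 + 0.32·π_3
Solving with the normalization constraint gives π = (0.2489, 0.2759, 0.4753).
So the stationary probability of state 5 is 0.4753.

0.4753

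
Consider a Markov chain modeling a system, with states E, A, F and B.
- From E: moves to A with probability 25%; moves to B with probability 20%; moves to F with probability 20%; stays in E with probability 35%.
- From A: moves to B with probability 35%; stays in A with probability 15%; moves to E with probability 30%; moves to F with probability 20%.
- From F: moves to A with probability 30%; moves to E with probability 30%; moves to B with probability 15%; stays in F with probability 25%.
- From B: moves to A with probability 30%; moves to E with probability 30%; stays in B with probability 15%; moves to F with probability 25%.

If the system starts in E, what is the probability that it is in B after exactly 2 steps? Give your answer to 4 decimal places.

Propagate the distribution vector 2 steps from E.
After 0 steps: (1.0000, 0.0000, 0.0000, 0.0000)
After 1 step: (0.3500, 0.2500, 0.2000, 0.2000)
After 2 steps: (0.3175, 0.2450, 0.2200, 0.2175)
P(in B after 2 steps) = 0.2175

0.2175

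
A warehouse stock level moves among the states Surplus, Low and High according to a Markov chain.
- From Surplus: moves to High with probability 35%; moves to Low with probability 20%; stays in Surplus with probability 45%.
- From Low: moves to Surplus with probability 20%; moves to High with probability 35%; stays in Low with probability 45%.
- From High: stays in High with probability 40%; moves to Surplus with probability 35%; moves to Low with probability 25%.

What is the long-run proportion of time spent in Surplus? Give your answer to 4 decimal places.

0.3404

Let the stationary distribution be π with π = πP and π_1 + π_2 + π_3 = 1.
π_1 = 0.45·π_1 + 0.2·π_2 + 0.35·π_3
π_2 = 0.2·π_1 + 0.45·π_2 + 0.25·π_3
Solving with the normalization constraint gives π = (0.3404, 0.2912, 0.3684).
So the stationary probability of Surplus is 0.3404.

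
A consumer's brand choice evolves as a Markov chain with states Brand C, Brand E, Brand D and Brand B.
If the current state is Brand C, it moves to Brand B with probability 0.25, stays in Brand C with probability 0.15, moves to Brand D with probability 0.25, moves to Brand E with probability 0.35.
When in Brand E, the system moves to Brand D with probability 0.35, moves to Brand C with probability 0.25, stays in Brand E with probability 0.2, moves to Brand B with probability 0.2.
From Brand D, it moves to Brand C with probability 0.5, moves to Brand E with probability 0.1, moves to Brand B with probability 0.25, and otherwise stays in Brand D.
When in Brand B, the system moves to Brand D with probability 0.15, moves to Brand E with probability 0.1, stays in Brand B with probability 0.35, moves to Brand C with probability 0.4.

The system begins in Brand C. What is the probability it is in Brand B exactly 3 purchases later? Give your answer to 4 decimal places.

Propagate the distribution vector 3 purchases from Brand C.
After 0 purchases: (1.0000, 0.0000, 0.0000, 0.0000)
After 1 purchase: (0.1500, 0.3500, 0.2500, 0.2500)
After 2 purchases: (0.3350, 0.1725, 0.2350, 0.2575)
After 3 purchases: (0.3139, 0.2010, 0.2180, 0.2671)
P(in Brand B after 3 purchases) = 0.2671

0.2671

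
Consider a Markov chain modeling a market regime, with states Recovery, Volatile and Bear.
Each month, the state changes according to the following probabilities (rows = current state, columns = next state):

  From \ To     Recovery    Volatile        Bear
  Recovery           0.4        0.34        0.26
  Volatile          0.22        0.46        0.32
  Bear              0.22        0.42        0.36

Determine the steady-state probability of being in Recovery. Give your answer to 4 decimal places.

Let the stationary distribution be π with π = πP and π_1 + π_2 + π_3 = 1.
π_1 = 0.4·π_1 + 0.22·π_2 + 0.22·π_3
π_2 = 0.34·π_1 + 0.46·π_2 + 0.42·π_3
Solving with the normalization constraint gives π = (0.2683, 0.4151, 0.3166).
So the stationary probability of Recovery is 0.2683.

0.2683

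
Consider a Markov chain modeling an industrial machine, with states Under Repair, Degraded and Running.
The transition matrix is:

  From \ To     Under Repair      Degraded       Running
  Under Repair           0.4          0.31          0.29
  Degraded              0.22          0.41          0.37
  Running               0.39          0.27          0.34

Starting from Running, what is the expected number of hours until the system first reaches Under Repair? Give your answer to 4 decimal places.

Let t(s) be the expected number of hours to first reach Under Repair from state s, with t(Under Repair) = 0. Conditioning on the first hour:
t(Degraded) = 1 + 0.41·t(Degraded) + 0.37·t(Running)
t(Running) = 1 + 0.27·t(Degraded) + 0.34·t(Running)
Solving: t(Degraded) = 3.5579, t(Running) = 2.9706.
Expected hours from Running to Under Repair: 2.9706.

2.9706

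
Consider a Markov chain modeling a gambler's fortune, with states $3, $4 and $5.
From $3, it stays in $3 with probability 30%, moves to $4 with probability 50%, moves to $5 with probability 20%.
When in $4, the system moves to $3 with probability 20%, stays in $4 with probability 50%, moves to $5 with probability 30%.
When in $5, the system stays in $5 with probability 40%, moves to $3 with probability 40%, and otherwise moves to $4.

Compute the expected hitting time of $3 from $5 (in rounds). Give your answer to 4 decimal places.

2.9167

Let t(s) be the expected number of rounds to first reach $3 from state s, with t($3) = 0. Conditioning on the first round:
t($4) = 1 + 0.5·t($4) + 0.3·t($5)
t($5) = 1 + 0.2·t($4) + 0.4·t($5)
Solving: t($4) = 3.7500, t($5) = 2.9167.
Expected rounds from $5 to $3: 2.9167.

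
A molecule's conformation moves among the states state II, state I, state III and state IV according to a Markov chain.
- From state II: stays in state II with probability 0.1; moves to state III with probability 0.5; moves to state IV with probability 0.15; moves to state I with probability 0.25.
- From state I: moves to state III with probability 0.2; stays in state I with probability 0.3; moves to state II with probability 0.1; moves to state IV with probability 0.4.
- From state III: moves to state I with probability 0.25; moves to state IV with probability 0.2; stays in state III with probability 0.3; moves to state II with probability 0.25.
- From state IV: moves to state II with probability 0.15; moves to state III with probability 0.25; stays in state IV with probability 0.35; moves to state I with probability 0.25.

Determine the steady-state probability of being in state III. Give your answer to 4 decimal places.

Let the stationary distribution be π with π = πP and π_1 + π_2 + π_3 + π_4 = 1.
π_1 = 0.1·π_1 + 0.1·π_2 + 0.25·π_3 + 0.15·π_4
π_2 = 0.25·π_1 + 0.3·π_2 + 0.25·π_3 + 0.25·π_4
π_3 = 0.5·π_1 + 0.2·π_2 + 0.3·π_3 + 0.25·π_4
Solving with the normalization constraint gives π = (0.1580, 0.2632, 0.2909, 0.2879).
So the stationary probability of state III is 0.2909.

0.2909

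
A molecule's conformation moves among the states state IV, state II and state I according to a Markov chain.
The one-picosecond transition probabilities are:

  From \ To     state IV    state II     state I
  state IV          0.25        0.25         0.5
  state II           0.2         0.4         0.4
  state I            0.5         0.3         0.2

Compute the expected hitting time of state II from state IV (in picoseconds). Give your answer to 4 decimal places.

3.7143

Let t(s) be the expected number of picoseconds to first reach state II from state s, with t(state II) = 0. Conditioning on the first picosecond:
t(state IV) = 1 + 0.25·t(state IV) + 0.5·t(state I)
t(state I) = 1 + 0.5·t(state IV) + 0.2·t(state I)
Solving: t(state IV) = 3.7143, t(state I) = 3.5714.
Expected picoseconds from state IV to state II: 3.7143.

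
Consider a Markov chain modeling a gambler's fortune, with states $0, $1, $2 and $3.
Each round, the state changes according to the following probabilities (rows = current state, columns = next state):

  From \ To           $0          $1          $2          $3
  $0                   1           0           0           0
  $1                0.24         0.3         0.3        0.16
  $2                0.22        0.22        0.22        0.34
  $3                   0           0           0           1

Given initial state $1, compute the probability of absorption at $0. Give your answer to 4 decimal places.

0.5275

Let h(s) be the probability of absorption at $0 starting from transient state s. Then h($0) = 1 and h($3) = 0. By first-step analysis:
h($1) = 0.24·1 + 0.3·h($1) + 0.3·h($2) + 0.16·0
h($2) = 0.22·1 + 0.22·h($1) + 0.22·h($2) + 0.34·0
Solving: h($1) = 0.5275, h($2) = 0.4308.
Starting from $1, the probability is 0.5275.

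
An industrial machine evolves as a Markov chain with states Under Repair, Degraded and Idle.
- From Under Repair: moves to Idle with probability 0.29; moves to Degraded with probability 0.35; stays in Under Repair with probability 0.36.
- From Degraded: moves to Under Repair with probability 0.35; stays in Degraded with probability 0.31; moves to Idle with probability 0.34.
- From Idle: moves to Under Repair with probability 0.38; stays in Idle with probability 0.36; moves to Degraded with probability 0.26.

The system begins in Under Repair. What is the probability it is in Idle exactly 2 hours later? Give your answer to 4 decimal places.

Sum over the intermediate state after 1 hour:
P = P(Under Repair→Under Repair)·P(Under Repair→Idle) + P(Under Repair→Degraded)·P(Degraded→Idle) + P(Under Repair→Idle)·P(Idle→Idle)
  = 0.36×0.29 + 0.35×0.34 + 0.29×0.36
  = 0.1044 + 0.1190 + 0.1044 = 0.3278

0.3278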